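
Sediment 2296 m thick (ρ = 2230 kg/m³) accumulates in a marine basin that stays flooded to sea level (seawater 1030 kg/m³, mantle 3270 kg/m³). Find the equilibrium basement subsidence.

Submarine loading: the sediment displaces seawater, and the subsidence is in turn flooded, so s (ρ_m − ρ_w) = t (ρ_sed − ρ_w).
s = 2296 m × (2230 − 1030) / (3270 − 1030) = 1230 m.

1230 m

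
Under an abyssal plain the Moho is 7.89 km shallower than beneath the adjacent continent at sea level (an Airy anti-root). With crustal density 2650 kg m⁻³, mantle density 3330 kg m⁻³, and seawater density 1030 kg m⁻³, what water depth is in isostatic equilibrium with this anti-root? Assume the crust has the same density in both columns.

3.31 km

Replacing a thickness d of crust by seawater at the top must be balanced by replacing crust with mantle at the base: d (ρ_c − ρ_w) = a (ρ_m − ρ_c).
d = a (ρ_m − ρ_c)/(ρ_c − ρ_w) = 7.89 km × 680/1620 = 3.31 km.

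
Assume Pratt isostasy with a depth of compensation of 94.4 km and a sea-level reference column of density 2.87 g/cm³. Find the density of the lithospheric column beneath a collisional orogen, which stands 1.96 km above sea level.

Pratt balance: ρ_ref D = ρ (D + h).
ρ = ρ_ref D/(D + h) = 2.87 × 94.4 km/(94.4 km + 1.96 km) = 2.81 g/cm³.

2.81 g/cm³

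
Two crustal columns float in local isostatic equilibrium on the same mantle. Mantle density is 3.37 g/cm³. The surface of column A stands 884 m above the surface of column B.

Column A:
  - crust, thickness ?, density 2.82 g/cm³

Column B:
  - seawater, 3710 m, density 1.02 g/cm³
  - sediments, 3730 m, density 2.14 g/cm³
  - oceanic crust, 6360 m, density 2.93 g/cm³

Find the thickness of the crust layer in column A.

34700 m

Take the compensation level at the base of the deeper column (depth z_c below the surface of column A) and equate Σ ρ_i t_i down to z_c; mantle fills any gap and the z_c terms cancel.
Column A: x×2.82 + (z_c − 0 − x)×3.37
Column B: 884×0 + 3710×1.02 + 3730×2.14 + 6360×2.93 + (z_c − 884 − 13800)×3.37
The z_c×3.37 term appears on both sides and cancels. Collect the known terms of each column as K = Σ(ρt)_known − 3.37 × (depth of known layers): K_A = 0 − 3.37×0 = 0; K_B = 30401.2 − 3.37×(884 + 13800) = −19083.88.
Balance: K_A − x×(3.37 − 2.82) = K_B, so x = (K_A − K_B)/(3.37 − 2.82) = 19083.9/0.55 = 34700 m.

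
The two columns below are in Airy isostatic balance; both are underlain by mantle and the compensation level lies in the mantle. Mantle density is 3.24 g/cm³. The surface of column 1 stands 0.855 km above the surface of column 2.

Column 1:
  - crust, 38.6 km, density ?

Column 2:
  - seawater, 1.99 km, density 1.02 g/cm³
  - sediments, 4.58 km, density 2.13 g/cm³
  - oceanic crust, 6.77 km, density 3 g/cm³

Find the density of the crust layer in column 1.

2.88 g/cm³

Take the compensation level at the base of the deeper column (depth z_c below the surface of column 1) and equate Σ ρ_i t_i down to z_c; mantle fills any gap and the z_c terms cancel.
Column 1: 38.6×ρ + (z_c − 38.6)×3.24
Column 2: 0.855×0 + 1.99×1.02 + 4.58×2.13 + 6.77×3 + (z_c − 0.855 − 13.34)×3.24
The z_c×3.24 term appears on both sides and cancels. Collect the known terms of each column as K = Σ(ρt)_known − 3.24 × (depth of known layers): K_1 = 0 − 3.24×38.6 = −125.064; K_2 = 32.0952 − 3.24×(0.855 + 13.34) = −13.8966.
Balance: K_1 + 38.6×ρ = K_2, so ρ = (K_2 − K_1)/38.6 = 111.167/38.6 = 2.88 g/cm³.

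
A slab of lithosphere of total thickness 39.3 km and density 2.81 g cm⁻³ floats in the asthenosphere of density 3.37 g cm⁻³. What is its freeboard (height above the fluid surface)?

Floating equilibrium: submerged depth d = t ρ_obj/ρ_fluid = 39.3 km × 2.81/3.37 = 32.77 km.
Freeboard = t − d = 39.3 km − 32.77 km = 6.53 km.

6.53 km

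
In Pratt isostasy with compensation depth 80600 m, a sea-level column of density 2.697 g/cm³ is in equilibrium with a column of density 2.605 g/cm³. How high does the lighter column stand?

2850 m

ρ_ref D = ρ (D + h) → h = D (ρ_ref − ρ)/ρ.
h = 80600 m × (2.697 − 2.605)/2.605 = 2850 m.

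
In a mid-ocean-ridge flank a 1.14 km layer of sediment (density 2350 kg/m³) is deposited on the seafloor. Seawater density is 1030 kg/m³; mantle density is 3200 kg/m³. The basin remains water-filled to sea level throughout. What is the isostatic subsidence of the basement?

0.693 km

Submarine loading: the sediment displaces seawater, and the subsidence is in turn flooded, so s (ρ_m − ρ_w) = t (ρ_sed − ρ_w).
s = 1.14 km × (2350 − 1030) / (3200 − 1030) = 0.693 km.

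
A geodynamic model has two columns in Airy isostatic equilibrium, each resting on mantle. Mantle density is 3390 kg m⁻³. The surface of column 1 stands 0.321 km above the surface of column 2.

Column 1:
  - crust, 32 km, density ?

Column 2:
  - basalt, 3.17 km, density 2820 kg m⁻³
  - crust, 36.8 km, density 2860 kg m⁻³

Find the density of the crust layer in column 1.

2690 kg m⁻³

Take the compensation level at the base of the deeper column (depth z_c below the surface of column 1) and equate Σ ρ_i t_i down to z_c; mantle fills any gap and the z_c terms cancel.
Column 1: 32×ρ + (z_c − 32)×3390
Column 2: 0.321×0 + 3.17×2820 + 36.8×2860 + (z_c − 0.321 − 39.97)×3390
The z_c×3390 term appears on both sides and cancels. Collect the known terms of each column as K = Σ(ρt)_known − 3390 × (depth of known layers): K_1 = 0 − 3390×32 = −108480; K_2 = 114187.4 − 3390×(0.321 + 39.97) = −22399.09.
Balance: K_1 + 32×ρ = K_2, so ρ = (K_2 − K_1)/32 = 86080.9/32 = 2690 kg m⁻³.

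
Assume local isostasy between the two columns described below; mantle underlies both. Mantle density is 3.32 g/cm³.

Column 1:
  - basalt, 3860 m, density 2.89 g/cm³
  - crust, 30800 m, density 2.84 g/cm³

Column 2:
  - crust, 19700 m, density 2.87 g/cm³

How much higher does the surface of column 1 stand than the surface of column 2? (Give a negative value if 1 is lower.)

For any compensation level in the mantle, the mantle terms cancel and isostasy reduces to e = (Σt_1 − Σt_2) − (Σ(ρt)_1 − Σ(ρt)_2) / ρ_m.
Σt_1 = 34660 m; Σt_2 = 19700 m; Σ(ρt)_1 = 98627.4; Σ(ρt)_2 = 56539 (in m·g/cm³).
e = (34660 − 19700) − (98627.4 − 56539) / 3.32 = 2280 m.

2280 m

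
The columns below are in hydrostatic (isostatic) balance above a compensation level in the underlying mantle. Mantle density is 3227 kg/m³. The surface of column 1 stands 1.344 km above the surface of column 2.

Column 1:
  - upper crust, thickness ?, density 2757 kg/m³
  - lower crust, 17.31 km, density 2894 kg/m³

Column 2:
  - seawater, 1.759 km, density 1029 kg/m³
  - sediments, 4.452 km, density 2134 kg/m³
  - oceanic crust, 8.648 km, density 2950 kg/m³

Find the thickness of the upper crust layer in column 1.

Take the compensation level at the base of the deeper column (depth z_c below the surface of column 1) and equate Σ ρ_i t_i down to z_c; mantle fills any gap and the z_c terms cancel.
Column 1: x×2757 + 17.31×2894 + (z_c − 17.31 − x)×3227
Column 2: 1.344×0 + 1.759×1029 + 4.452×2134 + 8.648×2950 + (z_c − 1.344 − 14.859)×3227
The z_c×3227 term appears on both sides and cancels. Collect the known terms of each column as K = Σ(ρt)_known − 3227 × (depth of known layers): K_1 = 50095.14 − 3227×17.31 = −5764.23; K_2 = 36822.179 − 3227×(1.344 + 14.859) = −15464.902.
Balance: K_1 − x×(3227 − 2757) = K_2, so x = (K_1 − K_2)/(3227 − 2757) = 9700.67/470 = 20.6 km.

20.6 km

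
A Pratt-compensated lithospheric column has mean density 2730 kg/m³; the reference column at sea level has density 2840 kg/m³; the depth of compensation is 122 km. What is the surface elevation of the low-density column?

4.92 km

ρ_ref D = ρ (D + h) → h = D (ρ_ref − ρ)/ρ.
h = 122 km × (2840 − 2730)/2730 = 4.92 km.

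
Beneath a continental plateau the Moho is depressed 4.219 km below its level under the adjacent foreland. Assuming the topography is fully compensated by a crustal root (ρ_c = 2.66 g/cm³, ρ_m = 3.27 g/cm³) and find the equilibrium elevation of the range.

Isostatic balance requires: ρ_c h = (ρ_m − ρ_c) r.
h = r (ρ_m − ρ_c) / ρ_c = 4.219 km × (3.27 − 2.66) / 2.66 = 0.968 km.

0.968 km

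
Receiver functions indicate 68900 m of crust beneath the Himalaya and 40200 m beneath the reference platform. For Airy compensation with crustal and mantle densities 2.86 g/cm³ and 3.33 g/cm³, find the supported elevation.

4050 m

Excess crust Δ = 68900 m − 40200 m = 28700 m, split between elevation h and root r with h + r = Δ.
Airy balance ρ_c h = (ρ_m − ρ_c) r gives r = h ρ_c/(ρ_m − ρ_c), so h (1 + ρ_c/(ρ_m − ρ_c)) = Δ, i.e. h = Δ (ρ_m − ρ_c)/ρ_m.
h = 28700 m × 0.47/3.33 = 4050 m.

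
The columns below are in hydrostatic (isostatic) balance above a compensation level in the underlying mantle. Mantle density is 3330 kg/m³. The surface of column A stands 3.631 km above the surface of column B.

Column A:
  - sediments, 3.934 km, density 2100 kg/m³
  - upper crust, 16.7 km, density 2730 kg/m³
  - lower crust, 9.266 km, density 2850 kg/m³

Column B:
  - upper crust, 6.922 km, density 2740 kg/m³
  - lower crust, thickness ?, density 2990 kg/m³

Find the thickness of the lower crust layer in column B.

9.21 km

Take the compensation level at the base of the deeper column (depth z_c below the surface of column A) and equate Σ ρ_i t_i down to z_c; mantle fills any gap and the z_c terms cancel.
Column A: 3.934×2100 + 16.7×2730 + 9.266×2850 + (z_c − 29.9)×3330
Column B: 3.631×0 + 6.922×2740 + x×2990 + (z_c − 3.631 − 6.922 − x)×3330
The z_c×3330 term appears on both sides and cancels. Collect the known terms of each column as K = Σ(ρt)_known − 3330 × (depth of known layers): K_A = 80260.5 − 3330×29.9 = −19306.5; K_B = 18966.28 − 3330×(3.631 + 6.922) = −16175.21.
Balance: K_A = K_B − x×(3330 − 2990), so x = (K_B − K_A)/(3330 − 2990) = 3131.29/340 = 9.21 km.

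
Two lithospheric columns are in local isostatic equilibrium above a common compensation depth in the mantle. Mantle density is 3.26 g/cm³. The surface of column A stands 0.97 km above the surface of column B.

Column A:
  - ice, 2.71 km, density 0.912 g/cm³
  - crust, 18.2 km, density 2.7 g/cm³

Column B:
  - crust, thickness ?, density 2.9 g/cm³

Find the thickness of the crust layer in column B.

37.2 km

Take the compensation level at the base of the deeper column (depth z_c below the surface of column A) and equate Σ ρ_i t_i down to z_c; mantle fills any gap and the z_c terms cancel.
Column A: 2.71×0.912 + 18.2×2.7 + (z_c − 20.91)×3.26
Column B: 0.97×0 + x×2.9 + (z_c − 0.97 − 0 − x)×3.26
The z_c×3.26 term appears on both sides and cancels. Collect the known terms of each column as K = Σ(ρt)_known − 3.26 × (depth of known layers): K_A = 51.61152 − 3.26×20.91 = −16.55508; K_B = 0 − 3.26×(0.97 + 0) = −3.1622.
Balance: K_A = K_B − x×(3.26 − 2.9), so x = (K_B − K_A)/(3.26 − 2.9) = 13.3929/0.36 = 37.2 km.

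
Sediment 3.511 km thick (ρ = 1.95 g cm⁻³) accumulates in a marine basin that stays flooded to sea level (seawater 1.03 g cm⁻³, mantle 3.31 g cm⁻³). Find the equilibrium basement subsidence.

Submarine loading: the sediment displaces seawater, and the subsidence is in turn flooded, so s (ρ_m − ρ_w) = t (ρ_sed − ρ_w).
s = 3.511 km × (1.95 − 1.03) / (3.31 − 1.03) = 1.42 km.

1.42 km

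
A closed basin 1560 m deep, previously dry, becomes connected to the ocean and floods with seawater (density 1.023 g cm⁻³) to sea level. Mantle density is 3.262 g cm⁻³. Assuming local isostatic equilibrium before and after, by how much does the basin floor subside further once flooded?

After flooding the water column is d + s deep. Its weight must equal the weight of mantle displaced by the extra subsidence s: (d + s) ρ_w = s ρ_m.
s = d ρ_w / (ρ_m − ρ_w) = 1560 m × 1.023/(3.262 − 1.023) = 713 m.

713 m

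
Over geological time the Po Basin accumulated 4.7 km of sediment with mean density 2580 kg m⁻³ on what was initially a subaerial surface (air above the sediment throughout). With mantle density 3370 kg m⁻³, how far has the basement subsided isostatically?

Subaerial load: s = t ρ_sed / ρ_m = 4.7 km × 2580/3370 = 3.6 km.

3.6 km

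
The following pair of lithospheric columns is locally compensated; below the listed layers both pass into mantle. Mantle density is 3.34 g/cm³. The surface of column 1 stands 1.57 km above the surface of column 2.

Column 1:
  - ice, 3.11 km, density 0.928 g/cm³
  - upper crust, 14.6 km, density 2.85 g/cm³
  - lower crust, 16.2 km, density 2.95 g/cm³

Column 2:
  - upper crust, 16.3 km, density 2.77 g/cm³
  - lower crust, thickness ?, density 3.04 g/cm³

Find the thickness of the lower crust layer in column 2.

21.5 km

Take the compensation level at the base of the deeper column (depth z_c below the surface of column 1) and equate Σ ρ_i t_i down to z_c; mantle fills any gap and the z_c terms cancel.
Column 1: 3.11×0.928 + 14.6×2.85 + 16.2×2.95 + (z_c − 33.91)×3.34
Column 2: 1.57×0 + 16.3×2.77 + x×3.04 + (z_c − 1.57 − 16.3 − x)×3.34
The z_c×3.34 term appears on both sides and cancels. Collect the known terms of each column as K = Σ(ρt)_known − 3.34 × (depth of known layers): K_1 = 92.28608 − 3.34×33.91 = −20.97332; K_2 = 45.151 − 3.34×(1.57 + 16.3) = −14.5348.
Balance: K_1 = K_2 − x×(3.34 − 3.04), so x = (K_2 − K_1)/(3.34 − 3.04) = 6.43852/0.3 = 21.5 km.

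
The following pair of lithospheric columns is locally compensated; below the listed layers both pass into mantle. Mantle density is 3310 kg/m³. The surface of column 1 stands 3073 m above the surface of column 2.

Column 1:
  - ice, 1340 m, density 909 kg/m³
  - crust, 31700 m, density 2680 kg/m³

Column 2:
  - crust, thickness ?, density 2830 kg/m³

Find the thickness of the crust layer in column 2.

27100 m

Take the compensation level at the base of the deeper column (depth z_c below the surface of column 1) and equate Σ ρ_i t_i down to z_c; mantle fills any gap and the z_c terms cancel.
Column 1: 1340×909 + 31700×2680 + (z_c − 33040)×3310
Column 2: 3073×0 + x×2830 + (z_c − 3073 − 0 − x)×3310
The z_c×3310 term appears on both sides and cancels. Collect the known terms of each column as K = Σ(ρt)_known − 3310 × (depth of known layers): K_1 = 86174060 − 3310×33040 = −23188340; K_2 = 0 − 3310×(3073 + 0) = −10171630.
Balance: K_1 = K_2 − x×(3310 − 2830), so x = (K_2 − K_1)/(3310 − 2830) = 13016700/480 = 27100 m.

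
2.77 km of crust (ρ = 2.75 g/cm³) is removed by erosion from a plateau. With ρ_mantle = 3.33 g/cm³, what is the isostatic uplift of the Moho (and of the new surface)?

Unloading: uplift u = e ρ_c/ρ_m = 2.77 km × 2.75/3.33 = 2.29 km.

2.29 km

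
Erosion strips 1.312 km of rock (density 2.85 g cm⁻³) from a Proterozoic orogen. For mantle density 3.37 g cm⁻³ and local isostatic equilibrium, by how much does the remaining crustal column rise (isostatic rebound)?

Unloading: uplift u = e ρ_c/ρ_m = 1.312 km × 2.85/3.37 = 1.11 km.

1.11 km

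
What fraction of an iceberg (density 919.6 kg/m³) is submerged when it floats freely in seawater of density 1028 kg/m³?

0.895

Submerged fraction = ρ_obj/ρ_fluid = 919.6/1028 = 0.895.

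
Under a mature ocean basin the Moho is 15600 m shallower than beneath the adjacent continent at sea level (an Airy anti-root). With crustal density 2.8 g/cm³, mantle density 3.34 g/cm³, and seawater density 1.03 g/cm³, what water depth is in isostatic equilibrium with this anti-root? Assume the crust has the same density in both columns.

4760 m

Replacing a thickness d of crust by seawater at the top must be balanced by replacing crust with mantle at the base: d (ρ_c − ρ_w) = a (ρ_m − ρ_c).
d = a (ρ_m − ρ_c)/(ρ_c − ρ_w) = 15600 m × 0.54/1.77 = 4760 m.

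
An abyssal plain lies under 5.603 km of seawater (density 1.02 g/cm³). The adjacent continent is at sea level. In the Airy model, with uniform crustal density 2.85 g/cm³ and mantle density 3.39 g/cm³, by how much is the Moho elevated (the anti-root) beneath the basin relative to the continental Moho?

19 km

In Airy isostatic equilibrium: replacing crust with seawater at the top is compensated by replacing crust with mantle at the base: d (ρ_c − ρ_w) = a (ρ_m − ρ_c).
a = d (ρ_c − ρ_w)/(ρ_m − ρ_c) = 5.603 km × 1.83/0.54 = 19 km.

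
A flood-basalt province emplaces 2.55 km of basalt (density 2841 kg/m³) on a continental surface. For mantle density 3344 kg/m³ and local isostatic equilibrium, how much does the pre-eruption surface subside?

2.17 km

Subaerial loading: s = t ρ_load / ρ_m.
s = 2.55 km × 2841/3344 = 2.17 km.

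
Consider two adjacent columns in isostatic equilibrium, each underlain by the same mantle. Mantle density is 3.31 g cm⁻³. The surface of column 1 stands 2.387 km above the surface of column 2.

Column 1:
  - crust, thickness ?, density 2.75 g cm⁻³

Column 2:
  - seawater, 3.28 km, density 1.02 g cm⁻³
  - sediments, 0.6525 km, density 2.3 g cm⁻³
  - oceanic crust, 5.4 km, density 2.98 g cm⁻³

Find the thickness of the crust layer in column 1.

Take the compensation level at the base of the deeper column (depth z_c below the surface of column 1) and equate Σ ρ_i t_i down to z_c; mantle fills any gap and the z_c terms cancel.
Column 1: x×2.75 + (z_c − 0 − x)×3.31
Column 2: 2.387×0 + 3.28×1.02 + 0.6525×2.3 + 5.4×2.98 + (z_c − 2.387 − 9.3325)×3.31
The z_c×3.31 term appears on both sides and cancels. Collect the known terms of each column as K = Σ(ρt)_known − 3.31 × (depth of known layers): K_1 = 0 − 3.31×0 = 0; K_2 = 20.93835 − 3.31×(2.387 + 9.3325) = −17.853195.
Balance: K_1 − x×(3.31 − 2.75) = K_2, so x = (K_1 − K_2)/(3.31 − 2.75) = 17.8532/0.56 = 31.9 km.

31.9 km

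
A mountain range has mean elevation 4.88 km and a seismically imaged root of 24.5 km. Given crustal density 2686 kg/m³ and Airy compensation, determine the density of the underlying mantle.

3220 kg/m³

Airy balance: ρ_c h = (ρ_m − ρ_c) r → ρ_m = ρ_c (1 + h/r).
ρ_m = 2686 × (1 + 4.88 km/24.5 km) = 3220 kg/m³.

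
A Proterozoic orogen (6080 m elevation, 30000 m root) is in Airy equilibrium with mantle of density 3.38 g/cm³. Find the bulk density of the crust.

2.81 g/cm³

ρ_c h = (ρ_m − ρ_c) r → ρ_c (h + r) = ρ_m r → ρ_c = ρ_m r / (h + r).
ρ_c = 3.38 × 30000 m / (6080 m + 30000 m) = 2.81 g/cm³.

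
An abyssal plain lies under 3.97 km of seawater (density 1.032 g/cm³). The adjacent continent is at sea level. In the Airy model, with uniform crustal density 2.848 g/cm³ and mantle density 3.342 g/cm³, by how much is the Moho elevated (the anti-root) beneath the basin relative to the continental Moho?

Isostatic balance requires: replacing crust with seawater at the top is compensated by replacing crust with mantle at the base: d (ρ_c − ρ_w) = a (ρ_m − ρ_c).
a = d (ρ_c − ρ_w)/(ρ_m − ρ_c) = 3.97 km × 1.816/0.494 = 14.6 km.

14.6 km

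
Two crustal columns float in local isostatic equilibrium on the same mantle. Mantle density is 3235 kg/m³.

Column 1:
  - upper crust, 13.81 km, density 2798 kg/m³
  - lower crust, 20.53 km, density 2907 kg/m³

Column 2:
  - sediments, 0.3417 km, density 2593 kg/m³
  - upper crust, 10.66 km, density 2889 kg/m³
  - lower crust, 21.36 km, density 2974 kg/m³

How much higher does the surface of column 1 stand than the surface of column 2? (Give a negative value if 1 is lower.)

For any compensation level in the mantle, the mantle terms cancel and isostasy reduces to e = (Σt_1 − Σt_2) − (Σ(ρt)_1 − Σ(ρt)_2) / ρ_m.
Σt_1 = 34.34 km; Σt_2 = 32.3617 km; Σ(ρt)_1 = 98321.09; Σ(ρt)_2 = 95207.4081 (in km·kg/m³).
e = (34.34 − 32.3617) − (98321.09 − 95207.4081) / 3235 = 1.02 km.

1.02 km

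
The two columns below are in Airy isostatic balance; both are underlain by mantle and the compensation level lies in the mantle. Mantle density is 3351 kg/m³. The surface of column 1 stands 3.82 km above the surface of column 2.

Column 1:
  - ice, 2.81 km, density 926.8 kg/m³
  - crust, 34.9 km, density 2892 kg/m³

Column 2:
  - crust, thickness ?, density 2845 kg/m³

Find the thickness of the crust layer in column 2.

Take the compensation level at the base of the deeper column (depth z_c below the surface of column 1) and equate Σ ρ_i t_i down to z_c; mantle fills any gap and the z_c terms cancel.
Column 1: 2.81×926.8 + 34.9×2892 + (z_c − 37.71)×3351
Column 2: 3.82×0 + x×2845 + (z_c − 3.82 − 0 − x)×3351
The z_c×3351 term appears on both sides and cancels. Collect the known terms of each column as K = Σ(ρt)_known − 3351 × (depth of known layers): K_1 = 103535.108 − 3351×37.71 = −22831.102; K_2 = 0 − 3351×(3.82 + 0) = −12800.82.
Balance: K_1 = K_2 − x×(3351 − 2845), so x = (K_2 − K_1)/(3351 − 2845) = 10030.3/506 = 19.8 km.

19.8 km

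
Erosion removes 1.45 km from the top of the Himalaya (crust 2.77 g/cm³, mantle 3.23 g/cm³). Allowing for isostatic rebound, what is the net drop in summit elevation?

Rebound u = e ρ_c/ρ_m = 1.45 km × 2.77/3.23 = 1.243 km.
Net surface drop = e − u = 1.45 km − 1.243 km = e (ρ_m − ρ_c)/ρ_m = 0.207 km.

0.207 km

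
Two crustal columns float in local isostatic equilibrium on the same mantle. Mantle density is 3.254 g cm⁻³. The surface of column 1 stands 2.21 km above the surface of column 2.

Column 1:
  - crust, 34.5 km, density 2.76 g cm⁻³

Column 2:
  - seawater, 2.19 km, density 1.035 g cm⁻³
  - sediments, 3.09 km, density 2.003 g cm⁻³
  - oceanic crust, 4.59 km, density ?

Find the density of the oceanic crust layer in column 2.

Take the compensation level at the base of the deeper column (depth z_c below the surface of column 1) and equate Σ ρ_i t_i down to z_c; mantle fills any gap and the z_c terms cancel.
Column 1: 34.5×2.76 + (z_c − 34.5)×3.254
Column 2: 2.21×0 + 2.19×1.035 + 3.09×2.003 + 4.59×ρ + (z_c − 2.21 − 9.87)×3.254
The z_c×3.254 term appears on both sides and cancels. Collect the known terms of each column as K = Σ(ρt)_known − 3.254 × (depth of known layers): K_1 = 95.22 − 3.254×34.5 = −17.043; K_2 = 8.45592 − 3.254×(2.21 + 9.87) = −30.8524.
Balance: K_1 = K_2 + 4.59×ρ, so ρ = (K_1 − K_2)/4.59 = 13.8094/4.59 = 3.01 g cm⁻³.

3.01 g cm⁻³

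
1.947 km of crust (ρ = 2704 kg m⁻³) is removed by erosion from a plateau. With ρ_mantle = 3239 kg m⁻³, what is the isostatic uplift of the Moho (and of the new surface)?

1.63 km

Unloading: uplift u = e ρ_c/ρ_m = 1.947 km × 2704/3239 = 1.63 km.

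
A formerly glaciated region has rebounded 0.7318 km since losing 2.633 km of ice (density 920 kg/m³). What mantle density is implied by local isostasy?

ρ_m = ρ_ice t / u = 920 × 2.633 km/0.7318 km = 3310 kg/m³.

3310 kg/m³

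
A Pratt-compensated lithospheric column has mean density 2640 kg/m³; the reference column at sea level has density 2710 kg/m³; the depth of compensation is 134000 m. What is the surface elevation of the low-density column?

ρ_ref D = ρ (D + h) → h = D (ρ_ref − ρ)/ρ.
h = 134000 m × (2710 − 2640)/2640 = 3550 m.

3550 m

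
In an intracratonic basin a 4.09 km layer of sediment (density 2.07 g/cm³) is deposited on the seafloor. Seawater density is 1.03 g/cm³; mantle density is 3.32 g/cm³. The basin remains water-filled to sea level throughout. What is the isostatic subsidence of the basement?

Submarine loading: the sediment displaces seawater, and the subsidence is in turn flooded, so s (ρ_m − ρ_w) = t (ρ_sed − ρ_w).
s = 4.09 km × (2.07 − 1.03) / (3.32 − 1.03) = 1.86 km.

1.86 km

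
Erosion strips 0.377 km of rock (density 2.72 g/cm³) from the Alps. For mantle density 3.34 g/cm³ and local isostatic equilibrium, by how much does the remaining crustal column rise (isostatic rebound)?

Unloading: uplift u = e ρ_c/ρ_m = 0.377 km × 2.72/3.34 = 0.307 km.

0.307 km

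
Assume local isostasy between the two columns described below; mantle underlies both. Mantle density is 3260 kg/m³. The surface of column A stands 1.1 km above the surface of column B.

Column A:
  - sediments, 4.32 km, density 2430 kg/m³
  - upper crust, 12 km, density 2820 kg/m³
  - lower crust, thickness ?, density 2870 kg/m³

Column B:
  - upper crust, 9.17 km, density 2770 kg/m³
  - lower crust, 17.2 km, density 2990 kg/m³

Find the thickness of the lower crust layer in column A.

Take the compensation level at the base of the deeper column (depth z_c below the surface of column A) and equate Σ ρ_i t_i down to z_c; mantle fills any gap and the z_c terms cancel.
Column A: 4.32×2430 + 12×2820 + x×2870 + (z_c − 16.32 − x)×3260
Column B: 1.1×0 + 9.17×2770 + 17.2×2990 + (z_c − 1.1 − 26.37)×3260
The z_c×3260 term appears on both sides and cancels. Collect the known terms of each column as K = Σ(ρt)_known − 3260 × (depth of known layers): K_A = 44337.6 − 3260×16.32 = −8865.6; K_B = 76828.9 − 3260×(1.1 + 26.37) = −12723.3.
Balance: K_A − x×(3260 − 2870) = K_B, so x = (K_A − K_B)/(3260 − 2870) = 3857.7/390 = 9.89 km.

9.89 km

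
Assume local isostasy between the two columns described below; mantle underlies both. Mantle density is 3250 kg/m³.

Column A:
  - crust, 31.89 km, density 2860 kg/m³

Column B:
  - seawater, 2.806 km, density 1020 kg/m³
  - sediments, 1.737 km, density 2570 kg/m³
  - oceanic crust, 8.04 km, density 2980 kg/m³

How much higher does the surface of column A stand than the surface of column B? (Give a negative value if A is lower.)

For any compensation level in the mantle, the mantle terms cancel and isostasy reduces to e = (Σt_A − Σt_B) − (Σ(ρt)_A − Σ(ρt)_B) / ρ_m.
Σt_A = 31.89 km; Σt_B = 12.583 km; Σ(ρt)_A = 91205.4; Σ(ρt)_B = 31285.41 (in km·kg/m³).
e = (31.89 − 12.583) − (91205.4 − 31285.41) / 3250 = 0.87 km.

0.87 km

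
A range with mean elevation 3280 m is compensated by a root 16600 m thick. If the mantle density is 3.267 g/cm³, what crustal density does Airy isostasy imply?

2.73 g/cm³

ρ_c h = (ρ_m − ρ_c) r → ρ_c (h + r) = ρ_m r → ρ_c = ρ_m r / (h + r).
ρ_c = 3.267 × 16600 m / (3280 m + 16600 m) = 2.73 g/cm³.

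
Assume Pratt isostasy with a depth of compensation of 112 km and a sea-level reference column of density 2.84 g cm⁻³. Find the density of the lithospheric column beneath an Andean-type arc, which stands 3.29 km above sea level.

Pratt balance: ρ_ref D = ρ (D + h).
ρ = ρ_ref D/(D + h) = 2.84 × 112 km/(112 km + 3.29 km) = 2.76 g cm⁻³.

2.76 g cm⁻³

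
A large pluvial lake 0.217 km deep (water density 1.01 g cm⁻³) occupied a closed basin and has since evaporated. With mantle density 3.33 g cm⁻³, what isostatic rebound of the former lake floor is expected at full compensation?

u = d ρ_w/ρ_m = 0.217 km × 1.01/3.33 = 0.0658 km.

0.0658 km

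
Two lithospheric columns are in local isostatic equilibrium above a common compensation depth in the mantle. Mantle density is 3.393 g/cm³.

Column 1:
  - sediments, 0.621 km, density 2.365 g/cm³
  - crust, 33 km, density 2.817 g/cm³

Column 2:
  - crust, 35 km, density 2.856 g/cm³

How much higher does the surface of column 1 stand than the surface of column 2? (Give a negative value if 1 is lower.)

For any compensation level in the mantle, the mantle terms cancel and isostasy reduces to e = (Σt_1 − Σt_2) − (Σ(ρt)_1 − Σ(ρt)_2) / ρ_m.
Σt_1 = 33.621 km; Σt_2 = 35 km; Σ(ρt)_1 = 94.429665; Σ(ρt)_2 = 99.96 (in km·g/cm³).
e = (33.621 − 35) − (94.429665 − 99.96) / 3.393 = 0.251 km.

0.251 km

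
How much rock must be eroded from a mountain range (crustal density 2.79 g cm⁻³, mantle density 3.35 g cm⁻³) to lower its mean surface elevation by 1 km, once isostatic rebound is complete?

5.98 km

Net drop Δ = e − u = e − e ρ_c/ρ_m = e (ρ_m − ρ_c)/ρ_m.
e = Δ ρ_m/(ρ_m − ρ_c) = 1 km × 3.35/0.56 = 5.98 km.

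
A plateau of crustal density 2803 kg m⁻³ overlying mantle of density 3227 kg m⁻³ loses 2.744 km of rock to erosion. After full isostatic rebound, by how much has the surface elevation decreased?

Rebound u = e ρ_c/ρ_m = 2.744 km × 2803/3227 = 2.383 km.
Net surface drop = e − u = 2.744 km − 2.383 km = e (ρ_m − ρ_c)/ρ_m = 0.361 km.

0.361 km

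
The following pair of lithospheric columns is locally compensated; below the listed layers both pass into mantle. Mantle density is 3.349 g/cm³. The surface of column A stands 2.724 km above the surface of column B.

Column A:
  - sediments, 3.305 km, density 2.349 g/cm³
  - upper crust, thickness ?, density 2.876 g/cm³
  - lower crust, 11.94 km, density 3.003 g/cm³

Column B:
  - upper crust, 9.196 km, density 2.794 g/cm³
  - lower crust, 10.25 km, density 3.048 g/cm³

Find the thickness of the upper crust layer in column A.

20.9 km

Take the compensation level at the base of the deeper column (depth z_c below the surface of column A) and equate Σ ρ_i t_i down to z_c; mantle fills any gap and the z_c terms cancel.
Column A: 3.305×2.349 + x×2.876 + 11.94×3.003 + (z_c − 15.245 − x)×3.349
Column B: 2.724×0 + 9.196×2.794 + 10.25×3.048 + (z_c − 2.724 − 19.446)×3.349
The z_c×3.349 term appears on both sides and cancels. Collect the known terms of each column as K = Σ(ρt)_known − 3.349 × (depth of known layers): K_A = 43.619265 − 3.349×15.245 = −7.43624; K_B = 56.935624 − 3.349×(2.724 + 19.446) = −17.311706.
Balance: K_A − x×(3.349 − 2.876) = K_B, so x = (K_A − K_B)/(3.349 − 2.876) = 9.87547/0.473 = 20.9 km.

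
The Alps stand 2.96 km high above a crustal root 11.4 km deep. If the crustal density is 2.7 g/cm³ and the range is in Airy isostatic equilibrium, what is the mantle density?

Airy balance: ρ_c h = (ρ_m − ρ_c) r → ρ_m = ρ_c (1 + h/r).
ρ_m = 2.7 × (1 + 2.96 km/11.4 km) = 3.4 g/cm³.

3.4 g/cm³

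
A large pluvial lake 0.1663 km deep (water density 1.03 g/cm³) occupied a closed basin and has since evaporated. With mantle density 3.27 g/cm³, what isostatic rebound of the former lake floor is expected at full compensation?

u = d ρ_w/ρ_m = 0.1663 km × 1.03/3.27 = 0.0524 km.

0.0524 km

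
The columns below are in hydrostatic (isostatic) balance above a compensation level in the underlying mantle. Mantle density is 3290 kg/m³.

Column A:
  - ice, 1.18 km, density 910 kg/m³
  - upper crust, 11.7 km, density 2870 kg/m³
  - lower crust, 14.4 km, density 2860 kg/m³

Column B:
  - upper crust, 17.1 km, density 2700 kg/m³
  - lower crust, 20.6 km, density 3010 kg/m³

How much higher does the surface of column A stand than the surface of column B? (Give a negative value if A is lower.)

−0.59 km

For any compensation level in the mantle, the mantle terms cancel and isostasy reduces to e = (Σt_A − Σt_B) − (Σ(ρt)_A − Σ(ρt)_B) / ρ_m.
Σt_A = 27.28 km; Σt_B = 37.7 km; Σ(ρt)_A = 75836.8; Σ(ρt)_B = 108176 (in km·kg/m³).
e = (27.28 − 37.7) − (75836.8 − 108176) / 3290 = −0.59 km.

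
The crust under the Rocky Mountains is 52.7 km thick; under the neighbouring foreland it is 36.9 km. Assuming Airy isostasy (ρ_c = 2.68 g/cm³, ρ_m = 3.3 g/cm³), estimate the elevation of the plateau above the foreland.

Excess crust Δ = 52.7 km − 36.9 km = 15.8 km, split between elevation h and root r with h + r = Δ.
Airy balance ρ_c h = (ρ_m − ρ_c) r gives r = h ρ_c/(ρ_m − ρ_c), so h (1 + ρ_c/(ρ_m − ρ_c)) = Δ, i.e. h = Δ (ρ_m − ρ_c)/ρ_m.
h = 15.8 km × 0.62/3.3 = 2.97 km.

2.97 km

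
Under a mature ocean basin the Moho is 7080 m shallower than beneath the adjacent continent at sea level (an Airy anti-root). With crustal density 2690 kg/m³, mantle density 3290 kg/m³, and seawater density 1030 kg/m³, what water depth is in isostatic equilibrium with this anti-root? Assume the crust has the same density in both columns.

Replacing a thickness d of crust by seawater at the top must be balanced by replacing crust with mantle at the base: d (ρ_c − ρ_w) = a (ρ_m − ρ_c).
d = a (ρ_m − ρ_c)/(ρ_c − ρ_w) = 7080 m × 600/1660 = 2560 m.

2560 m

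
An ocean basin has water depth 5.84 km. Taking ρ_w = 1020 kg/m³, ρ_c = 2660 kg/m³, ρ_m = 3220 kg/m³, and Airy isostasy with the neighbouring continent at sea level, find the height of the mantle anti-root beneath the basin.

In Airy isostatic equilibrium: replacing crust with seawater at the top is compensated by replacing crust with mantle at the base: d (ρ_c − ρ_w) = a (ρ_m − ρ_c).
a = d (ρ_c − ρ_w)/(ρ_m − ρ_c) = 5.84 km × 1640/560 = 17.1 km.

17.1 km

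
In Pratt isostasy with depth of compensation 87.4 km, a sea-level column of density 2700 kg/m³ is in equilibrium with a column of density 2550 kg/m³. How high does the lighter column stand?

5.14 km

ρ_ref D = ρ (D + h) → h = D (ρ_ref − ρ)/ρ.
h = 87.4 km × (2700 − 2550)/2550 = 5.14 km.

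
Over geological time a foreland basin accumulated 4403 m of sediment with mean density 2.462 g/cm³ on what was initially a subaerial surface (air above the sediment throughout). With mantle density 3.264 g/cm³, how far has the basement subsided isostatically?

Subaerial load: s = t ρ_sed / ρ_m = 4403 m × 2.462/3.264 = 3320 m.

3320 m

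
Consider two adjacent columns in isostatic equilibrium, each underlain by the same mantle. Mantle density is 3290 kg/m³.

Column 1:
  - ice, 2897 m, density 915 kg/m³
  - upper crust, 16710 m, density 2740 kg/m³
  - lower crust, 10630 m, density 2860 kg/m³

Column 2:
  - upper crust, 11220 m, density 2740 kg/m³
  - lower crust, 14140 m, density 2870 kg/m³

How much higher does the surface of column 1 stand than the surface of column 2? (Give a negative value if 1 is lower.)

For any compensation level in the mantle, the mantle terms cancel and isostasy reduces to e = (Σt_1 − Σt_2) − (Σ(ρt)_1 − Σ(ρt)_2) / ρ_m.
Σt_1 = 30237 m; Σt_2 = 25360 m; Σ(ρt)_1 = 78837955; Σ(ρt)_2 = 71324600 (in m·kg/m³).
e = (30237 − 25360) − (78837955 − 71324600) / 3290 = 2590 m.

2590 m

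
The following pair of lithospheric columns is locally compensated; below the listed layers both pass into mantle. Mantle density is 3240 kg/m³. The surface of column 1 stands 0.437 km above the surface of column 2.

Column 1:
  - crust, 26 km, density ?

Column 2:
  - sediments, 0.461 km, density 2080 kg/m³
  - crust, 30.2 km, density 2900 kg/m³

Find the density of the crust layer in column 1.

Take the compensation level at the base of the deeper column (depth z_c below the surface of column 1) and equate Σ ρ_i t_i down to z_c; mantle fills any gap and the z_c terms cancel.
Column 1: 26×ρ + (z_c − 26)×3240
Column 2: 0.437×0 + 0.461×2080 + 30.2×2900 + (z_c − 0.437 − 30.661)×3240
The z_c×3240 term appears on both sides and cancels. Collect the known terms of each column as K = Σ(ρt)_known − 3240 × (depth of known layers): K_1 = 0 − 3240×26 = −84240; K_2 = 88538.88 − 3240×(0.437 + 30.661) = −12218.64.
Balance: K_1 + 26×ρ = K_2, so ρ = (K_2 − K_1)/26 = 72021.4/26 = 2770 kg/m³.

2770 kg/m³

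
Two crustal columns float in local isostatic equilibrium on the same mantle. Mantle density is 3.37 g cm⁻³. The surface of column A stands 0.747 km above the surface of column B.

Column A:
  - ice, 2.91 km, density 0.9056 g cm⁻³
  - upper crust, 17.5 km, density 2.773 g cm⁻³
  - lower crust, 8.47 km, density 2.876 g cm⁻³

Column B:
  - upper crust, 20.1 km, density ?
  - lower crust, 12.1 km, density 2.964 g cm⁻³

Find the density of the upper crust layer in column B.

2.65 g cm⁻³

Take the compensation level at the base of the deeper column (depth z_c below the surface of column A) and equate Σ ρ_i t_i down to z_c; mantle fills any gap and the z_c terms cancel.
Column A: 2.91×0.9056 + 17.5×2.773 + 8.47×2.876 + (z_c − 28.88)×3.37
Column B: 0.747×0 + 20.1×ρ + 12.1×2.964 + (z_c − 0.747 − 32.2)×3.37
The z_c×3.37 term appears on both sides and cancels. Collect the known terms of each column as K = Σ(ρt)_known − 3.37 × (depth of known layers): K_A = 75.522516 − 3.37×28.88 = −21.803084; K_B = 35.8644 − 3.37×(0.747 + 32.2) = −75.16699.
Balance: K_A = K_B + 20.1×ρ, so ρ = (K_A − K_B)/20.1 = 53.3639/20.1 = 2.65 g cm⁻³.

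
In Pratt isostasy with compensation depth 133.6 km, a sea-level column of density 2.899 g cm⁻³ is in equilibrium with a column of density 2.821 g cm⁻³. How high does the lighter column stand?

3.69 km

ρ_ref D = ρ (D + h) → h = D (ρ_ref − ρ)/ρ.
h = 133.6 km × (2.899 − 2.821)/2.821 = 3.69 km.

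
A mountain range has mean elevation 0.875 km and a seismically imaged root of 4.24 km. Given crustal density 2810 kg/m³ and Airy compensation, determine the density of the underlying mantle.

3390 kg/m³

Airy balance: ρ_c h = (ρ_m − ρ_c) r → ρ_m = ρ_c (1 + h/r).
ρ_m = 2810 × (1 + 0.875 km/4.24 km) = 3390 kg/m³.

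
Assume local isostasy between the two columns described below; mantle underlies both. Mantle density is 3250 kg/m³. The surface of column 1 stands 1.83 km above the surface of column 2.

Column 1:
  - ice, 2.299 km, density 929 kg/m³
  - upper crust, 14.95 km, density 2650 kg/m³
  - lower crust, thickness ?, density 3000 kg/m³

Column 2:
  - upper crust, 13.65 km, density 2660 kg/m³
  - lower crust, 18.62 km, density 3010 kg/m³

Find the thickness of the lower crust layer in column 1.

16.7 km

Take the compensation level at the base of the deeper column (depth z_c below the surface of column 1) and equate Σ ρ_i t_i down to z_c; mantle fills any gap and the z_c terms cancel.
Column 1: 2.299×929 + 14.95×2650 + x×3000 + (z_c − 17.249 − x)×3250
Column 2: 1.83×0 + 13.65×2660 + 18.62×3010 + (z_c − 1.83 − 32.27)×3250
The z_c×3250 term appears on both sides and cancels. Collect the known terms of each column as K = Σ(ρt)_known − 3250 × (depth of known layers): K_1 = 41753.271 − 3250×17.249 = −14305.979; K_2 = 92355.2 − 3250×(1.83 + 32.27) = −18469.8.
Balance: K_1 − x×(3250 − 3000) = K_2, so x = (K_1 − K_2)/(3250 − 3000) = 4163.82/250 = 16.7 km.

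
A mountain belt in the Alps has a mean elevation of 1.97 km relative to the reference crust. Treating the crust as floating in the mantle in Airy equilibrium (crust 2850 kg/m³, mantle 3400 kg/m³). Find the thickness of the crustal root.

10.2 km

In Airy isostatic equilibrium: the weight of the topography is balanced by the buoyancy of the root, ρ_c h = (ρ_m − ρ_c) r.
r = h · ρ_c / (ρ_m − ρ_c) = 1.97 km × 2850 / (3400 − 2850) = 10.2 km.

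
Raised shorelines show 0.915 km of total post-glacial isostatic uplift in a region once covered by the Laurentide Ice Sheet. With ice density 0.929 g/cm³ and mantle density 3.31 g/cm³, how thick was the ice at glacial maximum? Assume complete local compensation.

u = t ρ_ice/ρ_m → t = u ρ_m/ρ_ice = 0.915 km × 3.31/0.929 = 3.26 km.

3.26 km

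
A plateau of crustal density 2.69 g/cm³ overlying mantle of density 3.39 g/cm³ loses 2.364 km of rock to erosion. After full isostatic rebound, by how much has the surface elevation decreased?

0.488 km

Rebound u = e ρ_c/ρ_m = 2.364 km × 2.69/3.39 = 1.876 km.
Net surface drop = e − u = 2.364 km − 1.876 km = e (ρ_m − ρ_c)/ρ_m = 0.488 km.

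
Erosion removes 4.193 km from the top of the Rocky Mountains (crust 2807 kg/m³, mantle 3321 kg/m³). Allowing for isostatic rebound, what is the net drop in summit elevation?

0.649 km

Rebound u = e ρ_c/ρ_m = 4.193 km × 2807/3321 = 3.544 km.
Net surface drop = e − u = 4.193 km − 3.544 km = e (ρ_m − ρ_c)/ρ_m = 0.649 km.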